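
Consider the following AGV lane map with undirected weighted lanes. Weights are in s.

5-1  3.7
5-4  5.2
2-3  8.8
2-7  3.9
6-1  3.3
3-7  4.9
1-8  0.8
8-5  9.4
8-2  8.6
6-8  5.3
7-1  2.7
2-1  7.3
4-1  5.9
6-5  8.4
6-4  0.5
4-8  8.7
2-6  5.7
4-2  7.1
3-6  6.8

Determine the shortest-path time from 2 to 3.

8.8 s

Compare a few routes:
2–3: 8.8 = 8.8
2–6–3: 5.7+6.8 = 12.5
The minimum is 8.8 s via 2–3.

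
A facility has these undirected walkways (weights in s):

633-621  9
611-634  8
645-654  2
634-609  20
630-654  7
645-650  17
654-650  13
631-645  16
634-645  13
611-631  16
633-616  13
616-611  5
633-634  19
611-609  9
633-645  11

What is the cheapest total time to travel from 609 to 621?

36 s

Compare a few routes:
609 → 611 → 616 → 633 → 621: 9+5+13+9 = 36
609 → 634 → 633 → 621: 20+19+9 = 48
609 → 611 → 634 → 633 → 621: 9+8+19+9 = 45
Cheapest is 609 → 611 → 616 → 633 → 621 at 36 s.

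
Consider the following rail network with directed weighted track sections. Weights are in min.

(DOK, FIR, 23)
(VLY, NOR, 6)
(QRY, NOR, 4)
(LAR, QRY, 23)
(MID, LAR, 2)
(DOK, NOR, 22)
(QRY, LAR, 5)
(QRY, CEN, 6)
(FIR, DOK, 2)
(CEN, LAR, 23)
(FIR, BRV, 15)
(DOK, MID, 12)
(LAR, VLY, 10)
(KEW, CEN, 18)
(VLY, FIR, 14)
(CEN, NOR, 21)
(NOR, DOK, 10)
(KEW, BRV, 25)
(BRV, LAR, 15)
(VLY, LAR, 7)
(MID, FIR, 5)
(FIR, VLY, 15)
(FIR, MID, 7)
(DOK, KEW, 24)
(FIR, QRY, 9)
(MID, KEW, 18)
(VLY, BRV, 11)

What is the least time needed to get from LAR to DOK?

Settle nodes by increasing distance from LAR:
LAR: 0
VLY: 10  (via LAR)
NOR: 16  (via VLY)
BRV: 21  (via VLY)
QRY: 23  (via LAR)
FIR: 24  (via VLY)
DOK: 26  (via NOR)
Shortest route: LAR–VLY–NOR–DOK = 26 min.

26 min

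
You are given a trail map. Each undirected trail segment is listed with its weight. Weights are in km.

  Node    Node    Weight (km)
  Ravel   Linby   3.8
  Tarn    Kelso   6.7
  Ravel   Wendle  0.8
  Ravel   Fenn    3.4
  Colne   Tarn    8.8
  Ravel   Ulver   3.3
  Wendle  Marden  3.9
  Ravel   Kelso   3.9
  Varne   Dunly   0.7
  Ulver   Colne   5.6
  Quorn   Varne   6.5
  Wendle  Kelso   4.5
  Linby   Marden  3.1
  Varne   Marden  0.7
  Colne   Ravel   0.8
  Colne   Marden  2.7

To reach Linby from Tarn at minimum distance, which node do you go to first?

Colne

Enumerating some paths:
Tarn–Colne–Ravel–Linby: 8.8+0.8+3.8 = 13.4
Tarn–Colne–Marden–Linby: 8.8+2.7+3.1 = 14.6
Tarn–Kelso–Ravel–Linby: 6.7+3.9+3.8 = 14.4
The minimum is 13.4 km via Tarn–Colne–Ravel–Linby.
So from Tarn the first move is to Colne.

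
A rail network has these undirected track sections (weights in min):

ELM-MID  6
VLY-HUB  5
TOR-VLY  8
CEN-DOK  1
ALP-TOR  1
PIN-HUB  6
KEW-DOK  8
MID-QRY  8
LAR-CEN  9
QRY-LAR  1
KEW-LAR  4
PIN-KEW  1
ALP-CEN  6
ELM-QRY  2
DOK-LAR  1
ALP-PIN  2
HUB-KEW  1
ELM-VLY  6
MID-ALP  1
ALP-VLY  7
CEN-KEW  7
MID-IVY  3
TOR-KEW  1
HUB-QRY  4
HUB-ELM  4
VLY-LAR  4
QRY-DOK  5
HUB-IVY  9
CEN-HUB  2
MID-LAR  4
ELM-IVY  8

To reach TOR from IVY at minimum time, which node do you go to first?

Enumerating some paths:
IVY - MID - ALP - PIN - KEW - TOR: 3+1+2+1+1 = 8
IVY - MID - ALP - TOR: 3+1+1 = 5
IVY - HUB - KEW - TOR: 9+1+1 = 11
The minimum is 5 min via IVY - MID - ALP - TOR.
So from IVY the first move is to MID.

MID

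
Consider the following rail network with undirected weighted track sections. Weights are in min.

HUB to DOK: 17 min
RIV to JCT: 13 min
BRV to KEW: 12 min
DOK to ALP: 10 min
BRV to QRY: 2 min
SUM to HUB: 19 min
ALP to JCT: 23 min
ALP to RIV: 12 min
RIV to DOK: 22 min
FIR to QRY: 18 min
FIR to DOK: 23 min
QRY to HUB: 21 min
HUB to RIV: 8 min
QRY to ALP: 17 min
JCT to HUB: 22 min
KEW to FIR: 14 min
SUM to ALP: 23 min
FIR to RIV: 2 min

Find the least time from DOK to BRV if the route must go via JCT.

68 min

Shortest DOK→JCT: DOK–ALP–JCT = 33
Best JCT to BRV: JCT–RIV–FIR–QRY–BRV costing 35
Total via JCT: 33 + 35 = 68 min.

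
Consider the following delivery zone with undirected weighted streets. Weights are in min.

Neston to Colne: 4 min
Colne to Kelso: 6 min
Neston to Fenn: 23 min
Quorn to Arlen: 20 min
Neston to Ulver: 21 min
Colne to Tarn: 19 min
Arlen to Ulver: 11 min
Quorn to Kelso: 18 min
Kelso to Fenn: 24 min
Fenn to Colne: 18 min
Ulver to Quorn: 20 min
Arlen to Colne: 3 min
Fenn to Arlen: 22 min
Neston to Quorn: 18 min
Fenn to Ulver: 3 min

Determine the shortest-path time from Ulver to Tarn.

33 min

Candidate routes:
Ulver–Fenn–Colne–Tarn: 3+18+19 = 40
Ulver–Arlen–Colne–Tarn: 11+3+19 = 33
Ulver–Neston–Colne–Tarn: 21+4+19 = 44
Ulver–Fenn–Arlen–Colne–Tarn: 3+22+3+19 = 47
Cheapest is Ulver–Arlen–Colne–Tarn at 33 min.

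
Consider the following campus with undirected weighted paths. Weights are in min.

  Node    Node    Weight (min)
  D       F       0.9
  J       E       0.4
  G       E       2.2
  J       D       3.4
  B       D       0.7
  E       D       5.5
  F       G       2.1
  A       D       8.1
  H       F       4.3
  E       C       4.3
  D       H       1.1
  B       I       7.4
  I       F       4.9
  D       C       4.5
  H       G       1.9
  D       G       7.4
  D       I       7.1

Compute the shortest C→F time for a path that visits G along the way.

8.6 min

Shortest C→G: C–E–G = 6.5
Best G to F: G–F costing 2.1
Total via G: 6.5 + 2.1 = 8.6 min.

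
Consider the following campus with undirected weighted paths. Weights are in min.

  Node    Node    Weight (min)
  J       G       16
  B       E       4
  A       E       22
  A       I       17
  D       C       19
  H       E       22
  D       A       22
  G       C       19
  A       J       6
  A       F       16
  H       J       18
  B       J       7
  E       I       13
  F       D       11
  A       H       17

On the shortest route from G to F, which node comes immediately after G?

Compare a few routes:
G–C–D–F: 19+19+11 = 49
G–J–A–F: 16+6+16 = 38
G–J–A–D–F: 16+6+22+11 = 55
Cheapest is G–J–A–F at 38 min.
So from G the first move is to J.

J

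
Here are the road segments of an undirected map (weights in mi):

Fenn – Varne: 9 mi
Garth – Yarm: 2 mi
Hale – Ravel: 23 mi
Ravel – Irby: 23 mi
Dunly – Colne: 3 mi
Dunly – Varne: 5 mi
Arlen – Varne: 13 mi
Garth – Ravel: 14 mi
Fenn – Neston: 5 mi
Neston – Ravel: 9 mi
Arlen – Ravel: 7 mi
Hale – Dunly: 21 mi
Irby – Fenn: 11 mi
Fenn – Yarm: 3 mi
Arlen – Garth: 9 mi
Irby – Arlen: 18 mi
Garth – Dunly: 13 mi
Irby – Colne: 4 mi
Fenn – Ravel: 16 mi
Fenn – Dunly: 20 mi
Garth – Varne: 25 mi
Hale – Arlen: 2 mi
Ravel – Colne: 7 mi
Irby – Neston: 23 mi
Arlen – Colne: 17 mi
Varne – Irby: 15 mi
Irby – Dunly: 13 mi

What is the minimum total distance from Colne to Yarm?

Compare a few routes:
Colne → Dunly → Varne → Fenn → Yarm: 3+5+9+3 = 20
Colne → Ravel → Garth → Yarm: 7+14+2 = 23
Colne → Irby → Fenn → Yarm: 4+11+3 = 18
Cheapest is Colne → Irby → Fenn → Yarm at 18 mi.

18 mi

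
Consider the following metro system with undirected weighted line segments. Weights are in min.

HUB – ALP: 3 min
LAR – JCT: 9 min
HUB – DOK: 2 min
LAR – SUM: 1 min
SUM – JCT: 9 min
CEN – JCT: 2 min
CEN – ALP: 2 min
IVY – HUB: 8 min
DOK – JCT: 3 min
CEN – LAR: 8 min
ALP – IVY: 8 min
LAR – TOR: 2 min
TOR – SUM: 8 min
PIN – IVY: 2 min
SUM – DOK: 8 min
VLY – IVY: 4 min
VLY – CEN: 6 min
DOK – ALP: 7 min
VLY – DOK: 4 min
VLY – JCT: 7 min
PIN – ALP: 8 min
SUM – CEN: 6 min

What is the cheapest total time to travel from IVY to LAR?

Candidate routes:
IVY - VLY - DOK - SUM - LAR: 4+4+8+1 = 17
IVY - ALP - CEN - LAR: 8+2+8 = 18
The minimum is 17 min via IVY - VLY - DOK - SUM - LAR.

17 min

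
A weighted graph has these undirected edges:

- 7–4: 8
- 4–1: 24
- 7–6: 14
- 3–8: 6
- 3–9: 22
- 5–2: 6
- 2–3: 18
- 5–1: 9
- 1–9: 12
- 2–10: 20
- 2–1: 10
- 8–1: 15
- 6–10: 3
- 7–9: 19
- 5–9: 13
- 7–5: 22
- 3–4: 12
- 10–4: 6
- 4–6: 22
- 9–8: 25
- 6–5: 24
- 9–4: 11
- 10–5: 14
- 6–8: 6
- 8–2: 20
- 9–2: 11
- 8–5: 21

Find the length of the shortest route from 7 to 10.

Candidate routes:
7–6–10: 14+3 = 17
7–4–10: 8+6 = 14
7–4–3–8–6–10: 8+12+6+6+3 = 35
7–4–6–10: 8+22+3 = 33
Cheapest is 7–4–10 at 14.

14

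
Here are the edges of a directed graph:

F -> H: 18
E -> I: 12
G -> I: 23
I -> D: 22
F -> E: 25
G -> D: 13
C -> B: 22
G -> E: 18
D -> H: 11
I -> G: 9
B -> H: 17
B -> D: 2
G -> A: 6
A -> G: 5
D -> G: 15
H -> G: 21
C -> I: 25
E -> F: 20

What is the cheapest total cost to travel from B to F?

Compare a few routes:
B - D - G - E - F: 2+15+18+20 = 55
B - D - H - G - E - F: 2+11+21+18+20 = 72
Cheapest is B - D - G - E - F at 55.

55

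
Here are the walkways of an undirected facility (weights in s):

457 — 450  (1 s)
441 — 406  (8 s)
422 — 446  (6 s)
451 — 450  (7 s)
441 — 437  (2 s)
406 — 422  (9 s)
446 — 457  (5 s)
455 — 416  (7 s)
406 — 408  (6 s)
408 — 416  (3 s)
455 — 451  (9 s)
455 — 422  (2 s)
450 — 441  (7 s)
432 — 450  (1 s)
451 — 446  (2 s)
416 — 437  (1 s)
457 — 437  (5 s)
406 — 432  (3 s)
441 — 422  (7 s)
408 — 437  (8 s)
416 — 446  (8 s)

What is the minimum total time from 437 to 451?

11 s

Candidate routes:
437 → 457 → 450 → 451: 5+1+7 = 13
437 → 416 → 446 → 451: 1+8+2 = 11
437 → 457 → 446 → 451: 5+5+2 = 12
437 → 441 → 450 → 451: 2+7+7 = 16
Cheapest is 437 → 416 → 446 → 451 at 11 s.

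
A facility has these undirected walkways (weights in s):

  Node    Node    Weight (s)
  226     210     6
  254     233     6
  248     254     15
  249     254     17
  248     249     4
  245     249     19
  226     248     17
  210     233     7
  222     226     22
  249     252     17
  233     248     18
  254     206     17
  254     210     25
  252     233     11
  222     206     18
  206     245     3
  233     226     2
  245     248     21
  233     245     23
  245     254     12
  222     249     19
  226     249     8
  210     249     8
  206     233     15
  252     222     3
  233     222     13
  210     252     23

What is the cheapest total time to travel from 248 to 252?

Settle nodes by increasing distance from 248:
248: 0
249: 4  (via 248)
210: 12  (via 249)
226: 12  (via 249)
233: 14  (via 226)
254: 15  (via 248)
252: 21  (via 249)
Shortest route: 248–249–252 = 21 s.

21 s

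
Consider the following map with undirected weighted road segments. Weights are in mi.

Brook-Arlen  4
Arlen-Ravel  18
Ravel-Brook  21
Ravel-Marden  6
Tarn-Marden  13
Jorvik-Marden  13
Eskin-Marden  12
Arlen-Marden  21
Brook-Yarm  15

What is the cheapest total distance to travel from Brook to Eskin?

37 mi

Settle nodes by increasing distance from Brook:
Brook: 0
Arlen: 4  (via Brook)
Yarm: 15  (via Brook)
Ravel: 21  (via Brook)
Marden: 25  (via Arlen)
Eskin: 37  (via Marden)
Shortest route: Brook–Arlen–Marden–Eskin = 37 mi.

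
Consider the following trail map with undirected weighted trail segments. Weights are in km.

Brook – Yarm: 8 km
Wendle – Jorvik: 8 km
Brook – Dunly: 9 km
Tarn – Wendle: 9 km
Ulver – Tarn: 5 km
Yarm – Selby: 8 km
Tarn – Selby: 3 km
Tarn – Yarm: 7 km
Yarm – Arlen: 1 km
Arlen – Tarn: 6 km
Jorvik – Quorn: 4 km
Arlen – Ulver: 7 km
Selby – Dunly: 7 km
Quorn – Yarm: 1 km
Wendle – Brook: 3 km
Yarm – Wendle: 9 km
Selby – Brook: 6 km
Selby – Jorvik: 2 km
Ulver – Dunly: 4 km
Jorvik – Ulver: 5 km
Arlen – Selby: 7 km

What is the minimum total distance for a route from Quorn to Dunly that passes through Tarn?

Shortest Quorn→Tarn: Quorn → Yarm → Tarn = 8
Shortest Tarn→Dunly: Tarn → Ulver → Dunly = 9
Total via Tarn: 8 + 9 = 17 km.

17 km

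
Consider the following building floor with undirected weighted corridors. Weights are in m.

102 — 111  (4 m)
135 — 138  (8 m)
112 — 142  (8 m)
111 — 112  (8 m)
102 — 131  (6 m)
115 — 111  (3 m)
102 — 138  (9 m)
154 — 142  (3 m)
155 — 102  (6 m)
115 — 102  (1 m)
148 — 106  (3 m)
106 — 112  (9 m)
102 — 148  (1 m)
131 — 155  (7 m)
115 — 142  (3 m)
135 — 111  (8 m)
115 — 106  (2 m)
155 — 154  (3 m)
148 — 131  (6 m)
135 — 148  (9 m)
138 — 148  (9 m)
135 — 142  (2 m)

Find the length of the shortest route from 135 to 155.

8 m

Enumerating some paths:
135 → 142 → 115 → 102 → 155: 2+3+1+6 = 12
135 → 142 → 154 → 155: 2+3+3 = 8
The minimum is 8 m via 135 → 142 → 154 → 155.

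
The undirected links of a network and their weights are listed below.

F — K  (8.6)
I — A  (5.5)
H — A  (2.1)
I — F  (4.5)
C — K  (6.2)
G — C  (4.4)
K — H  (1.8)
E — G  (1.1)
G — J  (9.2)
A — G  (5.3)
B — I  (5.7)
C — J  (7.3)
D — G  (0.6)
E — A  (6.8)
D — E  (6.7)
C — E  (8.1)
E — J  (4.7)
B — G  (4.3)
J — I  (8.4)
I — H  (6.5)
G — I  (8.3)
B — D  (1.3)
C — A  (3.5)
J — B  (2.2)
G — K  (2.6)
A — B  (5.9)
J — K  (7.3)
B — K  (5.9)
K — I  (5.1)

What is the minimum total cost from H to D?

5

Running Dijkstra from H:
H: 0
K: 1.8  (via H)
A: 2.1  (via H)
G: 4.4  (via K)
D: 5  (via G)
Shortest route: H → K → G → D = 5.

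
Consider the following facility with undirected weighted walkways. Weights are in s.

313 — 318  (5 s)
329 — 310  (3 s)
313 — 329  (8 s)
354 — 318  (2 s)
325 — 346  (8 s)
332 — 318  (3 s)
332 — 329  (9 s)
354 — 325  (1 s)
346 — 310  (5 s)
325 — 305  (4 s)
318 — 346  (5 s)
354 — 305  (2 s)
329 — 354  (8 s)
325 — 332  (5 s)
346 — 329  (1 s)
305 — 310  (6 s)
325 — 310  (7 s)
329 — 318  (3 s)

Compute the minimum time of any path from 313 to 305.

Running Dijkstra from 313:
313: 0
318: 5  (via 313)
354: 7  (via 318)
332: 8  (via 318)
329: 8  (via 313)
325: 8  (via 354)
305: 9  (via 354)
Shortest route: 313 → 318 → 354 → 305 = 9 s.

9 s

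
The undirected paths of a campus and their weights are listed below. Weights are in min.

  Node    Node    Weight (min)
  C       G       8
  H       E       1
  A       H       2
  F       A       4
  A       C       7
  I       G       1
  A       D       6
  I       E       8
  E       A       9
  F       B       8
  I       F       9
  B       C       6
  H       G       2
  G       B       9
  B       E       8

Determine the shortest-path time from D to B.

17 min

Compare a few routes:
D–A–C–B: 6+7+6 = 19
D–A–F–B: 6+4+8 = 18
D–A–H–E–B: 6+2+1+8 = 17
The minimum is 17 min via D–A–H–E–B.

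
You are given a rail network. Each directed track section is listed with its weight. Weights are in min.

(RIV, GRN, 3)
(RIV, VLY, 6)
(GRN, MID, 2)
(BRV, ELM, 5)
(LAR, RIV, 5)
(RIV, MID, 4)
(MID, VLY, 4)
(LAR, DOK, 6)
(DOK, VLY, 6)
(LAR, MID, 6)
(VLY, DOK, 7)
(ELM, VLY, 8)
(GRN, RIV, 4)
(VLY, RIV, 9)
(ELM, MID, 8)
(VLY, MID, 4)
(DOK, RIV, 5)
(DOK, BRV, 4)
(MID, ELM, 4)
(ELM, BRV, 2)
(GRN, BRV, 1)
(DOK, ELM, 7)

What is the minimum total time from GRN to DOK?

13 min

Settle nodes by increasing distance from GRN:
GRN: 0
BRV: 1  (via GRN)
MID: 2  (via GRN)
RIV: 4  (via GRN)
VLY: 6  (via MID)
ELM: 6  (via BRV)
DOK: 13  (via VLY)
Shortest route: GRN → MID → VLY → DOK = 13 min.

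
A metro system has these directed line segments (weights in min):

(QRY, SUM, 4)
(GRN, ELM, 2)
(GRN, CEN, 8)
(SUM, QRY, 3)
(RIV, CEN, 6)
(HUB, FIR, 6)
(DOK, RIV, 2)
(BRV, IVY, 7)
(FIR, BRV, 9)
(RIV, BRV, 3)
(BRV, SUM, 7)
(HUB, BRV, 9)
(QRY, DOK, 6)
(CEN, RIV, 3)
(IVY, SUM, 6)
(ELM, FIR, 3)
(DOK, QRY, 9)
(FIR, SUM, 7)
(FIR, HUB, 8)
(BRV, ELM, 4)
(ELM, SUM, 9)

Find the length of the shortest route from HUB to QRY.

Settle nodes by increasing distance from HUB:
HUB: 0
FIR: 6  (via HUB)
BRV: 9  (via HUB)
SUM: 13  (via FIR)
ELM: 13  (via BRV)
QRY: 16  (via SUM)
Shortest route: HUB–FIR–SUM–QRY = 16 min.

16 min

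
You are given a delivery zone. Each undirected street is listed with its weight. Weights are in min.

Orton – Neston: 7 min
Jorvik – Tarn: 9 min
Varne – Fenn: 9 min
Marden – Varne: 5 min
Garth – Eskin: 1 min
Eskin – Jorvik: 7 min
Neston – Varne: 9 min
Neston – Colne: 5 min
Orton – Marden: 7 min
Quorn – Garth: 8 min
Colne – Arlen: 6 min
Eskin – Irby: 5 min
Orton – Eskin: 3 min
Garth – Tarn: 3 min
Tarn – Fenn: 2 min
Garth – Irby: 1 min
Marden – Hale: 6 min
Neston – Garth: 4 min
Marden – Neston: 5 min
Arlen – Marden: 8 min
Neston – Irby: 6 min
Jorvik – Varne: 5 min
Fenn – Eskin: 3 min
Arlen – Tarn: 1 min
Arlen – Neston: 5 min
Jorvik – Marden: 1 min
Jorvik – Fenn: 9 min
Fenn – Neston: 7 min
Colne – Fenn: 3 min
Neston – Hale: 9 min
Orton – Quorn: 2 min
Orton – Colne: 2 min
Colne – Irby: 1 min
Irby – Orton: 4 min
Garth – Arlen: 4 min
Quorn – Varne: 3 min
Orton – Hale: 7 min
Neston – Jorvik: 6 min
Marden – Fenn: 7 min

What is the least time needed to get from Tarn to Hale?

14 min

Settle nodes by increasing distance from Tarn:
Tarn: 0
Arlen: 1  (via Tarn)
Fenn: 2  (via Tarn)
Garth: 3  (via Tarn)
Eskin: 4  (via Garth)
Irby: 4  (via Garth)
Colne: 5  (via Fenn)
Neston: 6  (via Arlen)
Orton: 7  (via Eskin)
Jorvik: 9  (via Tarn)
Marden: 9  (via Arlen)
Quorn: 9  (via Orton)
Varne: 11  (via Fenn)
Hale: 14  (via Orton)
Shortest route: Tarn → Garth → Eskin → Orton → Hale = 14 min.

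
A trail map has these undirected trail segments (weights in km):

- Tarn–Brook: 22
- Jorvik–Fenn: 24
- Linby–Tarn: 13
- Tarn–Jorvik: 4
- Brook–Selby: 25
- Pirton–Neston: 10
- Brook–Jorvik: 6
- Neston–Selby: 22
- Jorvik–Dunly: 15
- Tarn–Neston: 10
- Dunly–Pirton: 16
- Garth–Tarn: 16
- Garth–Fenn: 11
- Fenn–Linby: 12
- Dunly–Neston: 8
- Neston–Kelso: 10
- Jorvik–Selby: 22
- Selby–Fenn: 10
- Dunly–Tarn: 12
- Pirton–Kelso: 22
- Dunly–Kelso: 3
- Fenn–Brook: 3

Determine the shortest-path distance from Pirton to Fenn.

33 km

Shortest distances from Pirton:
Pirton: 0
Neston: 10  (via Pirton)
Dunly: 16  (via Pirton)
Kelso: 19  (via Dunly)
Tarn: 20  (via Neston)
Jorvik: 24  (via Tarn)
Brook: 30  (via Jorvik)
Selby: 32  (via Neston)
Fenn: 33  (via Brook)
Shortest route: Pirton–Neston–Tarn–Jorvik–Brook–Fenn = 33 km.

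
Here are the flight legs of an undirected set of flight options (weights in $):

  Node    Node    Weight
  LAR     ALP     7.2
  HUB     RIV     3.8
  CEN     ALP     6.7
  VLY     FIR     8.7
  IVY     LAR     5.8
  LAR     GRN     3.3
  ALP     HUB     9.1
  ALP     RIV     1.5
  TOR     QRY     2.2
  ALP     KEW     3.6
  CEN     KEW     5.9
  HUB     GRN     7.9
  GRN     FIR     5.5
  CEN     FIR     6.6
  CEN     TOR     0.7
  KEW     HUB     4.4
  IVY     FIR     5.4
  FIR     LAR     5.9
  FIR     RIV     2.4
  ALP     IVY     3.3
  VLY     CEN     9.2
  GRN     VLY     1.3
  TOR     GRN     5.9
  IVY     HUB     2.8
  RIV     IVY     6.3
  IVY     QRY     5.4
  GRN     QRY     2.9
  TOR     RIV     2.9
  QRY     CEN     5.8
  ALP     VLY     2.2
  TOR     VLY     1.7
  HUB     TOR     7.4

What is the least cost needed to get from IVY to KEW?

Running Dijkstra from IVY:
IVY: 0
HUB: 2.8  (via IVY)
ALP: 3.3  (via IVY)
RIV: 4.8  (via ALP)
QRY: 5.4  (via IVY)
FIR: 5.4  (via IVY)
VLY: 5.5  (via ALP)
LAR: 5.8  (via IVY)
GRN: 6.8  (via VLY)
KEW: 6.9  (via ALP)
Shortest route: IVY → ALP → KEW = $6.9.

$6.9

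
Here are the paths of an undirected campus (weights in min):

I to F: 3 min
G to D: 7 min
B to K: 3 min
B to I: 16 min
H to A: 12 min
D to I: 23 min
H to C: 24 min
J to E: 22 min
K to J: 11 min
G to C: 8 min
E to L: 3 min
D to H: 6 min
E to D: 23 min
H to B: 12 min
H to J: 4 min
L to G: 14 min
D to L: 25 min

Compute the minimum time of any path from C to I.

Settle nodes by increasing distance from C:
C: 0
G: 8  (via C)
D: 15  (via G)
H: 21  (via D)
L: 22  (via G)
E: 25  (via L)
J: 25  (via H)
A: 33  (via H)
B: 33  (via H)
K: 36  (via J)
I: 38  (via D)
Shortest route: C → G → D → I = 38 min.

38 min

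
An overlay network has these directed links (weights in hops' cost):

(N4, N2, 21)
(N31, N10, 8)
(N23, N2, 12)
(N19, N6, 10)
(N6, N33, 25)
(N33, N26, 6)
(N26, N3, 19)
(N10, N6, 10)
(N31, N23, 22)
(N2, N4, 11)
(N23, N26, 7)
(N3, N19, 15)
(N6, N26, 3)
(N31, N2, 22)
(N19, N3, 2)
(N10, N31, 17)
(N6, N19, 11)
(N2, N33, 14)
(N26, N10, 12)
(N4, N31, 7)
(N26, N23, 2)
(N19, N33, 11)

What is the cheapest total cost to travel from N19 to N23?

Enumerating some paths:
N19 - N6 - N26 - N23: 10+3+2 = 15
N19 - N33 - N26 - N23: 11+6+2 = 19
The minimum is 15 hops' cost via N19 - N6 - N26 - N23.

15 hops' cost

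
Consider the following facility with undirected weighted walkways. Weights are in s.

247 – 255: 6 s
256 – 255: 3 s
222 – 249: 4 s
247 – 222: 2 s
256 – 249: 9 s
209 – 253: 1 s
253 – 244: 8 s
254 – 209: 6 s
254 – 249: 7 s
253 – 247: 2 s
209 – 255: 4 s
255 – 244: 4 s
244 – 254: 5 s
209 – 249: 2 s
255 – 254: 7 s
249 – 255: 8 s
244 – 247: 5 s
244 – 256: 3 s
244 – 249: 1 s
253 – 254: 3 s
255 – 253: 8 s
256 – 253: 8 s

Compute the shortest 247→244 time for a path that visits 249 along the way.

6 s

Best 247 to 249: 247 → 253 → 209 → 249 costing 5
Best 249 to 244: 249 → 244 costing 1
Total via 249: 5 + 1 = 6 s.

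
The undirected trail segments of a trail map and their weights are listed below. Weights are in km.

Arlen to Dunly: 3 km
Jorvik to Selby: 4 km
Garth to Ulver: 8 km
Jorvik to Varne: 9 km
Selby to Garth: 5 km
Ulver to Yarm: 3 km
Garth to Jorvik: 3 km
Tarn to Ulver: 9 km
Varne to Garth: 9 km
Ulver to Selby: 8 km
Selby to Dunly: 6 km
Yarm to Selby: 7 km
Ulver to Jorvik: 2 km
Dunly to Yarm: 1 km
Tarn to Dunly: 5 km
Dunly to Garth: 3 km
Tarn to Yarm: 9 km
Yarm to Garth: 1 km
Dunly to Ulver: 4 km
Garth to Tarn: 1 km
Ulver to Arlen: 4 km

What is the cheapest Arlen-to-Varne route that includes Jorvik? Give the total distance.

Best Arlen to Jorvik: Arlen–Ulver–Jorvik costing 6
Shortest Jorvik→Varne: Jorvik–Varne = 9
Total via Jorvik: 6 + 9 = 15 km.

15 km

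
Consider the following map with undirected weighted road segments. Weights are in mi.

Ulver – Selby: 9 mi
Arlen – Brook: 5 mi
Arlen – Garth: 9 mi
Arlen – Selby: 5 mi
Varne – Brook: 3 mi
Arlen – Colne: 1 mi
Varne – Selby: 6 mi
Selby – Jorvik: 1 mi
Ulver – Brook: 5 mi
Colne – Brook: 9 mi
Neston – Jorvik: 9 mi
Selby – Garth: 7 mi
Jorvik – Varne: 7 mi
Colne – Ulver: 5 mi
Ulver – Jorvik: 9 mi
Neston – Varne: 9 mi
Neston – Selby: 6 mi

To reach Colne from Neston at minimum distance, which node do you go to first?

Compare a few routes:
Neston–Selby–Ulver–Colne: 6+9+5 = 20
Neston–Selby–Arlen–Colne: 6+5+1 = 12
Neston–Jorvik–Selby–Arlen–Colne: 9+1+5+1 = 16
Neston–Varne–Brook–Arlen–Colne: 9+3+5+1 = 18
Cheapest is Neston–Selby–Arlen–Colne at 12 mi.
So from Neston the first move is to Selby.

Selby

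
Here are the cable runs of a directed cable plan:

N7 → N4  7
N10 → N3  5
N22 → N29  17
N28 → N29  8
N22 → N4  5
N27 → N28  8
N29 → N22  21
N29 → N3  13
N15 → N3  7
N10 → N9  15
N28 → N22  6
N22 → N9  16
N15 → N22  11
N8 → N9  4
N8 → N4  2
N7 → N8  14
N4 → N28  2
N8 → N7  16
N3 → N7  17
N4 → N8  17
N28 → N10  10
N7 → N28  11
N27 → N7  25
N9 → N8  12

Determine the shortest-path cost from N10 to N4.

29

Running Dijkstra from N10:
N10: 0
N3: 5  (via N10)
N9: 15  (via N10)
N7: 22  (via N3)
N8: 27  (via N9)
N4: 29  (via N7)
Shortest route: N10 → N3 → N7 → N4 = 29.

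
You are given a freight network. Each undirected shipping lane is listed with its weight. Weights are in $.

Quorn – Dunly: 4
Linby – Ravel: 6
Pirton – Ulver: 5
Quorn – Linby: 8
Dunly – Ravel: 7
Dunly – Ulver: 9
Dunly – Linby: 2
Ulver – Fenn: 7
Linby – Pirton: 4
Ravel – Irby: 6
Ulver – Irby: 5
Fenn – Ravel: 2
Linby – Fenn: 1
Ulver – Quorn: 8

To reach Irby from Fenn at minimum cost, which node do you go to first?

Ravel

Candidate routes:
Fenn–Ravel–Irby: 2+6 = 8
Fenn–Linby–Pirton–Ulver–Irby: 1+4+5+5 = 15
Fenn–Linby–Ravel–Irby: 1+6+6 = 13
Fenn–Ulver–Irby: 7+5 = 12
Cheapest is Fenn–Ravel–Irby at $8.
So from Fenn the first move is to Ravel.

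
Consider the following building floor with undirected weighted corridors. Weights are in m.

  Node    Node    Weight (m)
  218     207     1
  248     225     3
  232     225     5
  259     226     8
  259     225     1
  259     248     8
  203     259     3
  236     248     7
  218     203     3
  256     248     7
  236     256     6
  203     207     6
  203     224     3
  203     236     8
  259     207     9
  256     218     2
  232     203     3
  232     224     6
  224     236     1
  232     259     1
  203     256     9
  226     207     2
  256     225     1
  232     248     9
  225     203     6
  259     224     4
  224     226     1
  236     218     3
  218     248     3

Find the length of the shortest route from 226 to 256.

5 m

Compare a few routes:
226 → 224 → 236 → 218 → 256: 1+1+3+2 = 7
226 → 207 → 218 → 256: 2+1+2 = 5
The minimum is 5 m via 226 → 207 → 218 → 256.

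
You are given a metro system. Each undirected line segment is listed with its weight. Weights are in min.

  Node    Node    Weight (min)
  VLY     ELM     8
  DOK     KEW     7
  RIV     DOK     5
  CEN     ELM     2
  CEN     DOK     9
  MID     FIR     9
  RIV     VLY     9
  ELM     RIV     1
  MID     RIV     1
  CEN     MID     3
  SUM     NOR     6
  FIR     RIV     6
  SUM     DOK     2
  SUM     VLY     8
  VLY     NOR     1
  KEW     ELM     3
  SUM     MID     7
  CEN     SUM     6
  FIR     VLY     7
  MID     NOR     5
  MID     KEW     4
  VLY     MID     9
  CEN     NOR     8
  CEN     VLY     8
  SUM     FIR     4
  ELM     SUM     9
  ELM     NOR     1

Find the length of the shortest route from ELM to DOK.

Shortest distances from ELM:
ELM: 0
RIV: 1  (via ELM)
NOR: 1  (via ELM)
MID: 2  (via RIV)
VLY: 2  (via NOR)
CEN: 2  (via ELM)
KEW: 3  (via ELM)
DOK: 6  (via RIV)
Shortest route: ELM → RIV → DOK = 6 min.

6 min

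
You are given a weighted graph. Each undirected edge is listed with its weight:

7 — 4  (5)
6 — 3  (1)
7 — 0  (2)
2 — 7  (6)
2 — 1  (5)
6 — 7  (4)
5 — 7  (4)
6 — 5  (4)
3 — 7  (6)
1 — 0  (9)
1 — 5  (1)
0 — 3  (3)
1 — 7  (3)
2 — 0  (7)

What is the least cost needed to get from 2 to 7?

Running Dijkstra from 2:
2: 0
1: 5  (via 2)
5: 6  (via 1)
7: 6  (via 2)
Shortest route: 2–7 = 6.

6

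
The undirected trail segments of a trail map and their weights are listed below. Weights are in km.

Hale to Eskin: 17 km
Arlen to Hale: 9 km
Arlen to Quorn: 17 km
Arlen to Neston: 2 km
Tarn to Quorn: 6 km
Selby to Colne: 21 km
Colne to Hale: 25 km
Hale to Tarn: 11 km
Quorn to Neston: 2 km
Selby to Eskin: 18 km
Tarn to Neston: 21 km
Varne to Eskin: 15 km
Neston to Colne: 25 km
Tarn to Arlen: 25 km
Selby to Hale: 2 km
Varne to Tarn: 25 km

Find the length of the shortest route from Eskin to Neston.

Shortest distances from Eskin:
Eskin: 0
Varne: 15  (via Eskin)
Hale: 17  (via Eskin)
Selby: 18  (via Eskin)
Arlen: 26  (via Hale)
Tarn: 28  (via Hale)
Neston: 28  (via Arlen)
Shortest route: Eskin–Hale–Arlen–Neston = 28 km.

28 km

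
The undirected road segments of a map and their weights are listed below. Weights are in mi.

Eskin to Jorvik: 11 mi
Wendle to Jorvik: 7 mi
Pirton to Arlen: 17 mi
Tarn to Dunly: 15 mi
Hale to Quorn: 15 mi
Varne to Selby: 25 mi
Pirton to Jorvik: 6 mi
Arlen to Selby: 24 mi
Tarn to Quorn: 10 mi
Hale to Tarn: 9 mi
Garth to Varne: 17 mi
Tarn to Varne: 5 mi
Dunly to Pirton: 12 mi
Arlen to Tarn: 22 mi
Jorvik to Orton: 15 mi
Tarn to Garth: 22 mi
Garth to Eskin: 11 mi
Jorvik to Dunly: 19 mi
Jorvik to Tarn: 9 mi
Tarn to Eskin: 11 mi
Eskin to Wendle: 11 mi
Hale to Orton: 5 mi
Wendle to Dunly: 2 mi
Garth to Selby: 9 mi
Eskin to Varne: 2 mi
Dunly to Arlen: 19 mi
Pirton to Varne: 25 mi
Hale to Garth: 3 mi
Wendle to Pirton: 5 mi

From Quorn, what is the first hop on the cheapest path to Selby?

Candidate routes:
Quorn–Tarn–Hale–Garth–Selby: 10+9+3+9 = 31
Quorn–Tarn–Varne–Eskin–Garth–Selby: 10+5+2+11+9 = 37
Quorn–Hale–Garth–Selby: 15+3+9 = 27
Cheapest is Quorn–Hale–Garth–Selby at 27 mi.
So from Quorn the first move is to Hale.

Hale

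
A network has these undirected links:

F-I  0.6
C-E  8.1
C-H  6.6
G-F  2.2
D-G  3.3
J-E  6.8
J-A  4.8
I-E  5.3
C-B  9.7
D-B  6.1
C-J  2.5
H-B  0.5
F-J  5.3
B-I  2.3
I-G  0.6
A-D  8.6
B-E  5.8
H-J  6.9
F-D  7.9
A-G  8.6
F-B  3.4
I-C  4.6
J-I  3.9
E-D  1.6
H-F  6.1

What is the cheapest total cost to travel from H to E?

6.3

Shortest distances from H:
H: 0
B: 0.5  (via H)
I: 2.8  (via B)
F: 3.4  (via I)
G: 3.4  (via I)
E: 6.3  (via B)
Shortest route: H–B–E = 6.3.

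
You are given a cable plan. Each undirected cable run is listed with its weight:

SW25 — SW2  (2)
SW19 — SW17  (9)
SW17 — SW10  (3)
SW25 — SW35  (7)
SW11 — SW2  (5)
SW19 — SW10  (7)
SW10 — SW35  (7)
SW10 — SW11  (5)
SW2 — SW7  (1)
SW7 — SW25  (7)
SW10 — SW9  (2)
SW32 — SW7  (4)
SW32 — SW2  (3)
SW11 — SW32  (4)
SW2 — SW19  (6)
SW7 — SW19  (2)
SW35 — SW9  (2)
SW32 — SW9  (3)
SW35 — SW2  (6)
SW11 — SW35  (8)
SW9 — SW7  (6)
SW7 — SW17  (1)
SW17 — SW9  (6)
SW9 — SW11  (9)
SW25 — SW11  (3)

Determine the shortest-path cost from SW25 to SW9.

Candidate routes:
SW25 → SW35 → SW9: 7+2 = 9
SW25 → SW2 → SW7 → SW17 → SW10 → SW9: 2+1+1+3+2 = 9
SW25 → SW2 → SW32 → SW9: 2+3+3 = 8
SW25 → SW2 → SW7 → SW9: 2+1+6 = 9
Cheapest is SW25 → SW2 → SW32 → SW9 at 8.

8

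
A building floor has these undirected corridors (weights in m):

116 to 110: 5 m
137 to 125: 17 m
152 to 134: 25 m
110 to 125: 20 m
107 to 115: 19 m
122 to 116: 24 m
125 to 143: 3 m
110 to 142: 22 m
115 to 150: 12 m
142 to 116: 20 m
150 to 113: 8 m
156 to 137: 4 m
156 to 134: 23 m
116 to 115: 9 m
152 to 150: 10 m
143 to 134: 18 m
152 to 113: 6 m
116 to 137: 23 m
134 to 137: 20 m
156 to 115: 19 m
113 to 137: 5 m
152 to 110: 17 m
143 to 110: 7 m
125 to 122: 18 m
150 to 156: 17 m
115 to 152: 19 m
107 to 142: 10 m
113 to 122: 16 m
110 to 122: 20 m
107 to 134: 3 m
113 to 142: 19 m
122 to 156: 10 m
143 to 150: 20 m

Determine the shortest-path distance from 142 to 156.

28 m

Enumerating some paths:
142 → 113 → 137 → 156: 19+5+4 = 28
142 → 107 → 134 → 156: 10+3+23 = 36
142 → 107 → 134 → 137 → 156: 10+3+20+4 = 37
The minimum is 28 m via 142 → 113 → 137 → 156.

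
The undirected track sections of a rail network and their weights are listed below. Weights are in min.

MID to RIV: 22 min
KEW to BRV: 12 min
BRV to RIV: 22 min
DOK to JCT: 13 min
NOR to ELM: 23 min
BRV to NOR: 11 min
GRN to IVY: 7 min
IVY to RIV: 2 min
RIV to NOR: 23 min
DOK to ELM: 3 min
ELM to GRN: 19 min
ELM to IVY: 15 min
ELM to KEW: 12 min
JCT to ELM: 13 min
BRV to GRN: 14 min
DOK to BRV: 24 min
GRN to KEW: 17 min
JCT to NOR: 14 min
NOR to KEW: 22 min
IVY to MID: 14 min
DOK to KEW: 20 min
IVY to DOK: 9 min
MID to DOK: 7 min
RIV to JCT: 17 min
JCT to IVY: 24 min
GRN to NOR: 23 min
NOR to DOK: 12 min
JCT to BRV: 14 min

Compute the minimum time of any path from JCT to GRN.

Enumerating some paths:
JCT–DOK–IVY–GRN: 13+9+7 = 29
JCT–BRV–GRN: 14+14 = 28
JCT–RIV–IVY–GRN: 17+2+7 = 26
The minimum is 26 min via JCT–RIV–IVY–GRN.

26 min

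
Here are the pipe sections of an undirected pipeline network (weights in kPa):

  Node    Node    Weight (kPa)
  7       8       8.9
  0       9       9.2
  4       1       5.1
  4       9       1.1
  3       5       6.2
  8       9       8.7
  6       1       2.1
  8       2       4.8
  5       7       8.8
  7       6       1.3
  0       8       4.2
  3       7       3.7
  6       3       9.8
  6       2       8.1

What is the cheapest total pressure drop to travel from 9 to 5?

18.4 kPa

Shortest distances from 9:
9: 0
4: 1.1  (via 9)
1: 6.2  (via 4)
6: 8.3  (via 1)
8: 8.7  (via 9)
0: 9.2  (via 9)
7: 9.6  (via 6)
3: 13.3  (via 7)
2: 13.5  (via 8)
5: 18.4  (via 7)
Shortest route: 9 → 4 → 1 → 6 → 7 → 5 = 18.4 kPa.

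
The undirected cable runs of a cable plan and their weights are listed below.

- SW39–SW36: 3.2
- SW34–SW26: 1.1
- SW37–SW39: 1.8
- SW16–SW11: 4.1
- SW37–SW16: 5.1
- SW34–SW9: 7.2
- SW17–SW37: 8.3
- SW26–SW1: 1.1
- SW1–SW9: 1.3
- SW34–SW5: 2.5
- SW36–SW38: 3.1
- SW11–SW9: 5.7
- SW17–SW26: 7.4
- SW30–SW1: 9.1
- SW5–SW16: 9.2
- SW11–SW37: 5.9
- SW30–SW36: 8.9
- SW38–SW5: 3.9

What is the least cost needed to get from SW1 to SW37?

Candidate routes:
SW1 → SW26 → SW34 → SW5 → SW38 → SW36 → SW39 → SW37: 1.1+1.1+2.5+3.9+3.1+3.2+1.8 = 16.7
SW1 → SW9 → SW11 → SW16 → SW37: 1.3+5.7+4.1+5.1 = 16.2
SW1 → SW9 → SW11 → SW37: 1.3+5.7+5.9 = 12.9
Cheapest is SW1 → SW9 → SW11 → SW37 at 12.9.

12.9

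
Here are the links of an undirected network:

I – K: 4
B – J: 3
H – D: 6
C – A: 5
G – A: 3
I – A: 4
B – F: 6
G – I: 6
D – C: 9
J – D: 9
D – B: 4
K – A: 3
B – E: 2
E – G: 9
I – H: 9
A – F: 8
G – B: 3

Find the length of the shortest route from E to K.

11

Enumerating some paths:
E - B - G - A - K: 2+3+3+3 = 11
E - G - A - K: 9+3+3 = 15
E - B - G - I - K: 2+3+6+4 = 15
E - B - G - A - I - K: 2+3+3+4+4 = 16
Cheapest is E - B - G - A - K at 11.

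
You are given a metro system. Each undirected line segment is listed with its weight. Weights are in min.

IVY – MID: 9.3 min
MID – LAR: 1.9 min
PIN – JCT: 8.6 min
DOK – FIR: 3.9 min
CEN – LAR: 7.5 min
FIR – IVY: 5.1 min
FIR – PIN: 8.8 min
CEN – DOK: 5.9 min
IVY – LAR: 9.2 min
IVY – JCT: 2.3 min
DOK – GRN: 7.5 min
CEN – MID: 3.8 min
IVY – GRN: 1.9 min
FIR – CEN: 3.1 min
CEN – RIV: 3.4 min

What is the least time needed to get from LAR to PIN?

17.6 min

Running Dijkstra from LAR:
LAR: 0
MID: 1.9  (via LAR)
CEN: 5.7  (via MID)
FIR: 8.8  (via CEN)
RIV: 9.1  (via CEN)
IVY: 9.2  (via LAR)
GRN: 11.1  (via IVY)
JCT: 11.5  (via IVY)
DOK: 11.6  (via CEN)
PIN: 17.6  (via FIR)
Shortest route: LAR–MID–CEN–FIR–PIN = 17.6 min.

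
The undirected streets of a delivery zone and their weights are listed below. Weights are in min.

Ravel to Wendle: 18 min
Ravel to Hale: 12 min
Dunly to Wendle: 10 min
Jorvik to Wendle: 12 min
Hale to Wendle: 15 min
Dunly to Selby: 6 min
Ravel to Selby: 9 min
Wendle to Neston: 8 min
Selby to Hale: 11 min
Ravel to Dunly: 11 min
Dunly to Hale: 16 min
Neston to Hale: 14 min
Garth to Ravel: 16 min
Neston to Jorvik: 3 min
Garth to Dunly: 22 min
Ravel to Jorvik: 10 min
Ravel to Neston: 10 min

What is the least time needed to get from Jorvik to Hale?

17 min

Running Dijkstra from Jorvik:
Jorvik: 0
Neston: 3  (via Jorvik)
Ravel: 10  (via Jorvik)
Wendle: 11  (via Neston)
Hale: 17  (via Neston)
Shortest route: Jorvik → Neston → Hale = 17 min.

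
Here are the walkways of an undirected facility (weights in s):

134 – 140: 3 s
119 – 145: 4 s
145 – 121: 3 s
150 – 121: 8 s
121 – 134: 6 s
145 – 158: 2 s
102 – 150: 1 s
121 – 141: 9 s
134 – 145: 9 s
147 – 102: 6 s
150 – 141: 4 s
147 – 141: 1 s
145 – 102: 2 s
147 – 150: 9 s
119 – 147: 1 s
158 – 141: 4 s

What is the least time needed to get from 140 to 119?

16 s

Settle nodes by increasing distance from 140:
140: 0
134: 3  (via 140)
121: 9  (via 134)
145: 12  (via 134)
158: 14  (via 145)
102: 14  (via 145)
150: 15  (via 102)
119: 16  (via 145)
Shortest route: 140–134–145–119 = 16 s.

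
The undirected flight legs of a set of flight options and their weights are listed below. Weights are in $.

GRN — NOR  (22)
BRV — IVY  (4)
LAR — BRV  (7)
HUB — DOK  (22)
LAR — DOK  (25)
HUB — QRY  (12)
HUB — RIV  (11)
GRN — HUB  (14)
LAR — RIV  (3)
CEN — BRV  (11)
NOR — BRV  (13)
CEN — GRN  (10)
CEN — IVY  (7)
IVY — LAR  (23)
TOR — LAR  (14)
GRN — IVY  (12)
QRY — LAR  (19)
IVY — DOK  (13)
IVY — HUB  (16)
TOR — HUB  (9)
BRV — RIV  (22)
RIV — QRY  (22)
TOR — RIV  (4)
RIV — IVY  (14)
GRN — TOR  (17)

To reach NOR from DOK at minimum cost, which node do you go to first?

IVY

Compare a few routes:
DOK → IVY → CEN → BRV → NOR: 13+7+11+13 = 44
DOK → IVY → BRV → NOR: 13+4+13 = 30
DOK → LAR → BRV → NOR: 25+7+13 = 45
Cheapest is DOK → IVY → BRV → NOR at $30.
So from DOK the first move is to IVY.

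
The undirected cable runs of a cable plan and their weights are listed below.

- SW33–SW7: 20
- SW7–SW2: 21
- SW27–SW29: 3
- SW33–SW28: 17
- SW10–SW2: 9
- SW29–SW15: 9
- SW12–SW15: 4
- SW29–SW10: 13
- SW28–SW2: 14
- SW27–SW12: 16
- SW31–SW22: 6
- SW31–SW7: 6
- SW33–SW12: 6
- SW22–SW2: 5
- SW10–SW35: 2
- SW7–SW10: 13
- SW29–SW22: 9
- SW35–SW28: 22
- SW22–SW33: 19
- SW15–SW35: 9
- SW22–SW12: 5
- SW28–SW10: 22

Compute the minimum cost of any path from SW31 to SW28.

Candidate routes:
SW31 → SW22 → SW2 → SW28: 6+5+14 = 25
SW31 → SW22 → SW12 → SW33 → SW28: 6+5+6+17 = 34
The minimum is 25 via SW31 → SW22 → SW2 → SW28.

25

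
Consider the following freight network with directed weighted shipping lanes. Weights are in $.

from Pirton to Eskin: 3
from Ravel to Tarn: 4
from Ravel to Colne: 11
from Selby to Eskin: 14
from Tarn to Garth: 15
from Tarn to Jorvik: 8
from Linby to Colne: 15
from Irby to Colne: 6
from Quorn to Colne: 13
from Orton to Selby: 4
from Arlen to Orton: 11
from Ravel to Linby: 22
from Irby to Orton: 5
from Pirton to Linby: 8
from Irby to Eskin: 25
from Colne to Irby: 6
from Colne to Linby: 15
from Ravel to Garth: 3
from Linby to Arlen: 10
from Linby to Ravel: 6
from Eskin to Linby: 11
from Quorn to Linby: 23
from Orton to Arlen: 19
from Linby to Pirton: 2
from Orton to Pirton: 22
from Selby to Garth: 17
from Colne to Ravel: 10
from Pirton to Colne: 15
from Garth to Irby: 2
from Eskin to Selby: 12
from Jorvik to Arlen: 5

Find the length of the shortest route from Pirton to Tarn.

$18

Enumerating some paths:
Pirton → Colne → Ravel → Tarn: 15+10+4 = 29
Pirton → Eskin → Linby → Ravel → Tarn: 3+11+6+4 = 24
Pirton → Linby → Ravel → Tarn: 8+6+4 = 18
Cheapest is Pirton → Linby → Ravel → Tarn at $18.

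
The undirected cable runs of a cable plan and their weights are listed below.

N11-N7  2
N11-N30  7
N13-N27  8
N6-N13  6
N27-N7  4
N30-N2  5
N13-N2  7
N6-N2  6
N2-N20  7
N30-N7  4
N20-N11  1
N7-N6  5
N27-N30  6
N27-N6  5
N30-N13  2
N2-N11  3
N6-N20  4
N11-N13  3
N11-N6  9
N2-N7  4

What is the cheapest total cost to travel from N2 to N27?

Candidate routes:
N2 - N11 - N7 - N27: 3+2+4 = 9
N2 - N7 - N27: 4+4 = 8
The minimum is 8 via N2 - N7 - N27.

8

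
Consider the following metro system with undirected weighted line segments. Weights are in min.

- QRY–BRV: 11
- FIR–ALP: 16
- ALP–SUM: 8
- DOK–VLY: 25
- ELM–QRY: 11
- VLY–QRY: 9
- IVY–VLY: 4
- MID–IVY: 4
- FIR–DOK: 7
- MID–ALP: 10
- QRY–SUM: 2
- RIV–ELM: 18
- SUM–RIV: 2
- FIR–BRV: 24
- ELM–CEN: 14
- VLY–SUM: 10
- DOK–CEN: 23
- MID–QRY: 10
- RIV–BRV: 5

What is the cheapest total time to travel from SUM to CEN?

27 min

Running Dijkstra from SUM:
SUM: 0
QRY: 2  (via SUM)
RIV: 2  (via SUM)
BRV: 7  (via RIV)
ALP: 8  (via SUM)
VLY: 10  (via SUM)
MID: 12  (via QRY)
ELM: 13  (via QRY)
IVY: 14  (via VLY)
FIR: 24  (via ALP)
CEN: 27  (via ELM)
Shortest route: SUM–QRY–ELM–CEN = 27 min.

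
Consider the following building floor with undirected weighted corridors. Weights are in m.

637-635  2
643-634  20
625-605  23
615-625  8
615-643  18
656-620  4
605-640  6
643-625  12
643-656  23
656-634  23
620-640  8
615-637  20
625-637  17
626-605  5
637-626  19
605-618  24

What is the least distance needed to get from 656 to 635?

44 m

Settle nodes by increasing distance from 656:
656: 0
620: 4  (via 656)
640: 12  (via 620)
605: 18  (via 640)
643: 23  (via 656)
626: 23  (via 605)
634: 23  (via 656)
625: 35  (via 643)
615: 41  (via 643)
637: 42  (via 626)
618: 42  (via 605)
635: 44  (via 637)
Shortest route: 656 → 620 → 640 → 605 → 626 → 637 → 635 = 44 m.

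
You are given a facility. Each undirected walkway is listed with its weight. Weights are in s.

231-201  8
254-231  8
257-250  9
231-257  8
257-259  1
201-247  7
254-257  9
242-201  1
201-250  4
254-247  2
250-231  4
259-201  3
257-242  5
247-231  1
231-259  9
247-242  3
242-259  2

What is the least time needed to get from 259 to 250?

7 s

Running Dijkstra from 259:
259: 0
257: 1  (via 259)
242: 2  (via 259)
201: 3  (via 259)
247: 5  (via 242)
231: 6  (via 247)
254: 7  (via 247)
250: 7  (via 201)
Shortest route: 259–201–250 = 7 s.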